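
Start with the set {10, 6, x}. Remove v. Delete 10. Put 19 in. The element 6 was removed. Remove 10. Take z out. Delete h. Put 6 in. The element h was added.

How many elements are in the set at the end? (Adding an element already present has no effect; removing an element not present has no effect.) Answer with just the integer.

Tracking the set through each operation:
Start: {10, 6, x}
Event 1 (remove v): not present, no change. Set: {10, 6, x}
Event 2 (remove 10): removed. Set: {6, x}
Event 3 (add 19): added. Set: {19, 6, x}
Event 4 (remove 6): removed. Set: {19, x}
Event 5 (remove 10): not present, no change. Set: {19, x}
Event 6 (remove z): not present, no change. Set: {19, x}
Event 7 (remove h): not present, no change. Set: {19, x}
Event 8 (add 6): added. Set: {19, 6, x}
Event 9 (add h): added. Set: {19, 6, h, x}

Final set: {19, 6, h, x} (size 4)

Answer: 4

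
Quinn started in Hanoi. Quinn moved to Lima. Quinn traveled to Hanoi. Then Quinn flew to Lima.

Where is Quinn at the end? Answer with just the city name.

Tracking Quinn's location:
Start: Quinn is in Hanoi.
After move 1: Hanoi -> Lima. Quinn is in Lima.
After move 2: Lima -> Hanoi. Quinn is in Hanoi.
After move 3: Hanoi -> Lima. Quinn is in Lima.

Answer: Lima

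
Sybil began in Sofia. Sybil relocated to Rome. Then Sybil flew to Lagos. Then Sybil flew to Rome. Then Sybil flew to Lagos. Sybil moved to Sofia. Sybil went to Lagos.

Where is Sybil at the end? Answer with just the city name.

Tracking Sybil's location:
Start: Sybil is in Sofia.
After move 1: Sofia -> Rome. Sybil is in Rome.
After move 2: Rome -> Lagos. Sybil is in Lagos.
After move 3: Lagos -> Rome. Sybil is in Rome.
After move 4: Rome -> Lagos. Sybil is in Lagos.
After move 5: Lagos -> Sofia. Sybil is in Sofia.
After move 6: Sofia -> Lagos. Sybil is in Lagos.

Answer: Lagos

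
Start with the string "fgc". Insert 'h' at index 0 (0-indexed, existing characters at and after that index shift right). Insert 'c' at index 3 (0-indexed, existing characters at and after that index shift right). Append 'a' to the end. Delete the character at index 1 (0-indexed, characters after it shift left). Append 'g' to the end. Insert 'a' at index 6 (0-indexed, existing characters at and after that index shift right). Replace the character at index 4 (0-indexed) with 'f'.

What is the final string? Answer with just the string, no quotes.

Applying each edit step by step:
Start: "fgc"
Op 1 (insert 'h' at idx 0): "fgc" -> "hfgc"
Op 2 (insert 'c' at idx 3): "hfgc" -> "hfgcc"
Op 3 (append 'a'): "hfgcc" -> "hfgcca"
Op 4 (delete idx 1 = 'f'): "hfgcca" -> "hgcca"
Op 5 (append 'g'): "hgcca" -> "hgccag"
Op 6 (insert 'a' at idx 6): "hgccag" -> "hgccaga"
Op 7 (replace idx 4: 'a' -> 'f'): "hgccaga" -> "hgccfga"

Answer: hgccfga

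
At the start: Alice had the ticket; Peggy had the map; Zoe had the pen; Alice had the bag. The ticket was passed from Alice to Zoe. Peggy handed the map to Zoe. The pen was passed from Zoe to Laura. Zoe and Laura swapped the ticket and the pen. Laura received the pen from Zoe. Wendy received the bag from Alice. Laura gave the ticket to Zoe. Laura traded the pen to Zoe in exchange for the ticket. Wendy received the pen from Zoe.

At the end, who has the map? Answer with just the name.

Answer: Zoe

Derivation:
Tracking all object holders:
Start: ticket:Alice, map:Peggy, pen:Zoe, bag:Alice
Event 1 (give ticket: Alice -> Zoe). State: ticket:Zoe, map:Peggy, pen:Zoe, bag:Alice
Event 2 (give map: Peggy -> Zoe). State: ticket:Zoe, map:Zoe, pen:Zoe, bag:Alice
Event 3 (give pen: Zoe -> Laura). State: ticket:Zoe, map:Zoe, pen:Laura, bag:Alice
Event 4 (swap ticket<->pen: now ticket:Laura, pen:Zoe). State: ticket:Laura, map:Zoe, pen:Zoe, bag:Alice
Event 5 (give pen: Zoe -> Laura). State: ticket:Laura, map:Zoe, pen:Laura, bag:Alice
Event 6 (give bag: Alice -> Wendy). State: ticket:Laura, map:Zoe, pen:Laura, bag:Wendy
Event 7 (give ticket: Laura -> Zoe). State: ticket:Zoe, map:Zoe, pen:Laura, bag:Wendy
Event 8 (swap pen<->ticket: now pen:Zoe, ticket:Laura). State: ticket:Laura, map:Zoe, pen:Zoe, bag:Wendy
Event 9 (give pen: Zoe -> Wendy). State: ticket:Laura, map:Zoe, pen:Wendy, bag:Wendy

Final state: ticket:Laura, map:Zoe, pen:Wendy, bag:Wendy
The map is held by Zoe.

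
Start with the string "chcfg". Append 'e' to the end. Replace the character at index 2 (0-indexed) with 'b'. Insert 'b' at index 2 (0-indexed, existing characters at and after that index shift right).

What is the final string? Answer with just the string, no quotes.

Applying each edit step by step:
Start: "chcfg"
Op 1 (append 'e'): "chcfg" -> "chcfge"
Op 2 (replace idx 2: 'c' -> 'b'): "chcfge" -> "chbfge"
Op 3 (insert 'b' at idx 2): "chbfge" -> "chbbfge"

Answer: chbbfge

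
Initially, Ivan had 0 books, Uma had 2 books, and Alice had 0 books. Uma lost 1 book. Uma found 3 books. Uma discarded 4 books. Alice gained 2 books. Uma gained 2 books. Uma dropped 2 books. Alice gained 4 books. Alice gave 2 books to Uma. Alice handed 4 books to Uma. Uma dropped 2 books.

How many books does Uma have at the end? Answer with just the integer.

Tracking counts step by step:
Start: Ivan=0, Uma=2, Alice=0
Event 1 (Uma -1): Uma: 2 -> 1. State: Ivan=0, Uma=1, Alice=0
Event 2 (Uma +3): Uma: 1 -> 4. State: Ivan=0, Uma=4, Alice=0
Event 3 (Uma -4): Uma: 4 -> 0. State: Ivan=0, Uma=0, Alice=0
Event 4 (Alice +2): Alice: 0 -> 2. State: Ivan=0, Uma=0, Alice=2
Event 5 (Uma +2): Uma: 0 -> 2. State: Ivan=0, Uma=2, Alice=2
Event 6 (Uma -2): Uma: 2 -> 0. State: Ivan=0, Uma=0, Alice=2
Event 7 (Alice +4): Alice: 2 -> 6. State: Ivan=0, Uma=0, Alice=6
Event 8 (Alice -> Uma, 2): Alice: 6 -> 4, Uma: 0 -> 2. State: Ivan=0, Uma=2, Alice=4
Event 9 (Alice -> Uma, 4): Alice: 4 -> 0, Uma: 2 -> 6. State: Ivan=0, Uma=6, Alice=0
Event 10 (Uma -2): Uma: 6 -> 4. State: Ivan=0, Uma=4, Alice=0

Uma's final count: 4

Answer: 4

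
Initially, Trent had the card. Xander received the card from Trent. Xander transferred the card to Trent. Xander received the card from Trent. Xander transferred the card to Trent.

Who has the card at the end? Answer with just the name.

Tracking the card through each event:
Start: Trent has the card.
After event 1: Xander has the card.
After event 2: Trent has the card.
After event 3: Xander has the card.
After event 4: Trent has the card.

Answer: Trent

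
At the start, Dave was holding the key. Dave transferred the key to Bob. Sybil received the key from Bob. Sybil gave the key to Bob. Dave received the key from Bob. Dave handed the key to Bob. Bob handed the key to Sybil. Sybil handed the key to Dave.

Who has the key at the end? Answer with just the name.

Answer: Dave

Derivation:
Tracking the key through each event:
Start: Dave has the key.
After event 1: Bob has the key.
After event 2: Sybil has the key.
After event 3: Bob has the key.
After event 4: Dave has the key.
After event 5: Bob has the key.
After event 6: Sybil has the key.
After event 7: Dave has the key.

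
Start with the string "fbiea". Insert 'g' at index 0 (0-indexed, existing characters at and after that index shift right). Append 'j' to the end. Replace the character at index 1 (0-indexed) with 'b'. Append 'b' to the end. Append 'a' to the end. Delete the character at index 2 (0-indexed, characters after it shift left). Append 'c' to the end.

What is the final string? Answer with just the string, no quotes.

Applying each edit step by step:
Start: "fbiea"
Op 1 (insert 'g' at idx 0): "fbiea" -> "gfbiea"
Op 2 (append 'j'): "gfbiea" -> "gfbieaj"
Op 3 (replace idx 1: 'f' -> 'b'): "gfbieaj" -> "gbbieaj"
Op 4 (append 'b'): "gbbieaj" -> "gbbieajb"
Op 5 (append 'a'): "gbbieajb" -> "gbbieajba"
Op 6 (delete idx 2 = 'b'): "gbbieajba" -> "gbieajba"
Op 7 (append 'c'): "gbieajba" -> "gbieajbac"

Answer: gbieajbac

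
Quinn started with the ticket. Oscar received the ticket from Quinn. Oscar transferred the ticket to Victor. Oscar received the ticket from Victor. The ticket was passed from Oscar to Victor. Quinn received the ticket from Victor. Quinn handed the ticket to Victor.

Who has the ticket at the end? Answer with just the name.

Tracking the ticket through each event:
Start: Quinn has the ticket.
After event 1: Oscar has the ticket.
After event 2: Victor has the ticket.
After event 3: Oscar has the ticket.
After event 4: Victor has the ticket.
After event 5: Quinn has the ticket.
After event 6: Victor has the ticket.

Answer: Victor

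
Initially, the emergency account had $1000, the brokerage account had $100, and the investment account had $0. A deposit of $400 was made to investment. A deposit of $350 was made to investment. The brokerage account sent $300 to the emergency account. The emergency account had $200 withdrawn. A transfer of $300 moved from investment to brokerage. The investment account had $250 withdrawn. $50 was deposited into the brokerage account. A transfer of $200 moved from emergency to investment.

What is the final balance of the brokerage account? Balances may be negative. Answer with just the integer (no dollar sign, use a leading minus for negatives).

Tracking account balances step by step:
Start: emergency=1000, brokerage=100, investment=0
Event 1 (deposit 400 to investment): investment: 0 + 400 = 400. Balances: emergency=1000, brokerage=100, investment=400
Event 2 (deposit 350 to investment): investment: 400 + 350 = 750. Balances: emergency=1000, brokerage=100, investment=750
Event 3 (transfer 300 brokerage -> emergency): brokerage: 100 - 300 = -200, emergency: 1000 + 300 = 1300. Balances: emergency=1300, brokerage=-200, investment=750
Event 4 (withdraw 200 from emergency): emergency: 1300 - 200 = 1100. Balances: emergency=1100, brokerage=-200, investment=750
Event 5 (transfer 300 investment -> brokerage): investment: 750 - 300 = 450, brokerage: -200 + 300 = 100. Balances: emergency=1100, brokerage=100, investment=450
Event 6 (withdraw 250 from investment): investment: 450 - 250 = 200. Balances: emergency=1100, brokerage=100, investment=200
Event 7 (deposit 50 to brokerage): brokerage: 100 + 50 = 150. Balances: emergency=1100, brokerage=150, investment=200
Event 8 (transfer 200 emergency -> investment): emergency: 1100 - 200 = 900, investment: 200 + 200 = 400. Balances: emergency=900, brokerage=150, investment=400

Final balance of brokerage: 150

Answer: 150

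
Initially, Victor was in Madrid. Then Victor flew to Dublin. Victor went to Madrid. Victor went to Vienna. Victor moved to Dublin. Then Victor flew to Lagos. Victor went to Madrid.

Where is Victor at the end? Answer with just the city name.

Tracking Victor's location:
Start: Victor is in Madrid.
After move 1: Madrid -> Dublin. Victor is in Dublin.
After move 2: Dublin -> Madrid. Victor is in Madrid.
After move 3: Madrid -> Vienna. Victor is in Vienna.
After move 4: Vienna -> Dublin. Victor is in Dublin.
After move 5: Dublin -> Lagos. Victor is in Lagos.
After move 6: Lagos -> Madrid. Victor is in Madrid.

Answer: Madrid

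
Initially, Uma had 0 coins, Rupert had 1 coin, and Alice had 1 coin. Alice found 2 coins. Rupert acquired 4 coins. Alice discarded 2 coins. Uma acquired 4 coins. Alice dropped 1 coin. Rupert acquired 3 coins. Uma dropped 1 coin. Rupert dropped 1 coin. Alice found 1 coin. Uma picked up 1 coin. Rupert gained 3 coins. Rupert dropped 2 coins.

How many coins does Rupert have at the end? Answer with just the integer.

Answer: 8

Derivation:
Tracking counts step by step:
Start: Uma=0, Rupert=1, Alice=1
Event 1 (Alice +2): Alice: 1 -> 3. State: Uma=0, Rupert=1, Alice=3
Event 2 (Rupert +4): Rupert: 1 -> 5. State: Uma=0, Rupert=5, Alice=3
Event 3 (Alice -2): Alice: 3 -> 1. State: Uma=0, Rupert=5, Alice=1
Event 4 (Uma +4): Uma: 0 -> 4. State: Uma=4, Rupert=5, Alice=1
Event 5 (Alice -1): Alice: 1 -> 0. State: Uma=4, Rupert=5, Alice=0
Event 6 (Rupert +3): Rupert: 5 -> 8. State: Uma=4, Rupert=8, Alice=0
Event 7 (Uma -1): Uma: 4 -> 3. State: Uma=3, Rupert=8, Alice=0
Event 8 (Rupert -1): Rupert: 8 -> 7. State: Uma=3, Rupert=7, Alice=0
Event 9 (Alice +1): Alice: 0 -> 1. State: Uma=3, Rupert=7, Alice=1
Event 10 (Uma +1): Uma: 3 -> 4. State: Uma=4, Rupert=7, Alice=1
Event 11 (Rupert +3): Rupert: 7 -> 10. State: Uma=4, Rupert=10, Alice=1
Event 12 (Rupert -2): Rupert: 10 -> 8. State: Uma=4, Rupert=8, Alice=1

Rupert's final count: 8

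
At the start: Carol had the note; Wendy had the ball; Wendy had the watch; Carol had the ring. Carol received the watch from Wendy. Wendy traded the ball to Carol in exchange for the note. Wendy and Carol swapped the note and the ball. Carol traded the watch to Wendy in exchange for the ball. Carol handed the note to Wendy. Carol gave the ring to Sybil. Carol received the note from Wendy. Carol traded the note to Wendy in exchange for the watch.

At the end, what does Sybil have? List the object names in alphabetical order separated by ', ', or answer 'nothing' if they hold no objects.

Tracking all object holders:
Start: note:Carol, ball:Wendy, watch:Wendy, ring:Carol
Event 1 (give watch: Wendy -> Carol). State: note:Carol, ball:Wendy, watch:Carol, ring:Carol
Event 2 (swap ball<->note: now ball:Carol, note:Wendy). State: note:Wendy, ball:Carol, watch:Carol, ring:Carol
Event 3 (swap note<->ball: now note:Carol, ball:Wendy). State: note:Carol, ball:Wendy, watch:Carol, ring:Carol
Event 4 (swap watch<->ball: now watch:Wendy, ball:Carol). State: note:Carol, ball:Carol, watch:Wendy, ring:Carol
Event 5 (give note: Carol -> Wendy). State: note:Wendy, ball:Carol, watch:Wendy, ring:Carol
Event 6 (give ring: Carol -> Sybil). State: note:Wendy, ball:Carol, watch:Wendy, ring:Sybil
Event 7 (give note: Wendy -> Carol). State: note:Carol, ball:Carol, watch:Wendy, ring:Sybil
Event 8 (swap note<->watch: now note:Wendy, watch:Carol). State: note:Wendy, ball:Carol, watch:Carol, ring:Sybil

Final state: note:Wendy, ball:Carol, watch:Carol, ring:Sybil
Sybil holds: ring.

Answer: ring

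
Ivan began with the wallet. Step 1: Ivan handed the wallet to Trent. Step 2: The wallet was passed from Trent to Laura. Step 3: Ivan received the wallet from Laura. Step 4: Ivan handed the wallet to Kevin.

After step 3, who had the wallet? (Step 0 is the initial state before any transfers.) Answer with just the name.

Tracking the wallet holder through step 3:
After step 0 (start): Ivan
After step 1: Trent
After step 2: Laura
After step 3: Ivan

At step 3, the holder is Ivan.

Answer: Ivan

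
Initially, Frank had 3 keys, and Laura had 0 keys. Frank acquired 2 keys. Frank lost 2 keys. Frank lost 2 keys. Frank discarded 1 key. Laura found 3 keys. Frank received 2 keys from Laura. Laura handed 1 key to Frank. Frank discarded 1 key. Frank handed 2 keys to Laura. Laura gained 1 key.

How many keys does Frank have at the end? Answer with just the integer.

Answer: 0

Derivation:
Tracking counts step by step:
Start: Frank=3, Laura=0
Event 1 (Frank +2): Frank: 3 -> 5. State: Frank=5, Laura=0
Event 2 (Frank -2): Frank: 5 -> 3. State: Frank=3, Laura=0
Event 3 (Frank -2): Frank: 3 -> 1. State: Frank=1, Laura=0
Event 4 (Frank -1): Frank: 1 -> 0. State: Frank=0, Laura=0
Event 5 (Laura +3): Laura: 0 -> 3. State: Frank=0, Laura=3
Event 6 (Laura -> Frank, 2): Laura: 3 -> 1, Frank: 0 -> 2. State: Frank=2, Laura=1
Event 7 (Laura -> Frank, 1): Laura: 1 -> 0, Frank: 2 -> 3. State: Frank=3, Laura=0
Event 8 (Frank -1): Frank: 3 -> 2. State: Frank=2, Laura=0
Event 9 (Frank -> Laura, 2): Frank: 2 -> 0, Laura: 0 -> 2. State: Frank=0, Laura=2
Event 10 (Laura +1): Laura: 2 -> 3. State: Frank=0, Laura=3

Frank's final count: 0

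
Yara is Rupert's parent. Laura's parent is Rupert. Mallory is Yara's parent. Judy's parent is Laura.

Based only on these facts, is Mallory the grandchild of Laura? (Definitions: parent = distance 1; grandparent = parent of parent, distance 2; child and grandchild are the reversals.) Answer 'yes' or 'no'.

Answer: no

Derivation:
Reconstructing the parent chain from the given facts:
  Mallory -> Yara -> Rupert -> Laura -> Judy
(each arrow means 'parent of the next')
Positions in the chain (0 = top):
  position of Mallory: 0
  position of Yara: 1
  position of Rupert: 2
  position of Laura: 3
  position of Judy: 4

Mallory is at position 0, Laura is at position 3; signed distance (j - i) = 3.
'grandchild' requires j - i = -2. Actual distance is 3, so the relation does NOT hold.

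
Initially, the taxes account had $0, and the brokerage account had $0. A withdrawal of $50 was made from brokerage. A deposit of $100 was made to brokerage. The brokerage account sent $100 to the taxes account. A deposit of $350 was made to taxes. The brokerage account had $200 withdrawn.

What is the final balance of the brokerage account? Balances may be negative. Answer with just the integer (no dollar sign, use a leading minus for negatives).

Tracking account balances step by step:
Start: taxes=0, brokerage=0
Event 1 (withdraw 50 from brokerage): brokerage: 0 - 50 = -50. Balances: taxes=0, brokerage=-50
Event 2 (deposit 100 to brokerage): brokerage: -50 + 100 = 50. Balances: taxes=0, brokerage=50
Event 3 (transfer 100 brokerage -> taxes): brokerage: 50 - 100 = -50, taxes: 0 + 100 = 100. Balances: taxes=100, brokerage=-50
Event 4 (deposit 350 to taxes): taxes: 100 + 350 = 450. Balances: taxes=450, brokerage=-50
Event 5 (withdraw 200 from brokerage): brokerage: -50 - 200 = -250. Balances: taxes=450, brokerage=-250

Final balance of brokerage: -250

Answer: -250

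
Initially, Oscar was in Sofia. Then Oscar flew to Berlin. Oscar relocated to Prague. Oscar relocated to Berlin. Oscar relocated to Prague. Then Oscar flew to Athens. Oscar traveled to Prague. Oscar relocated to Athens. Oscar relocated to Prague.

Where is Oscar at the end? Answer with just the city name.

Tracking Oscar's location:
Start: Oscar is in Sofia.
After move 1: Sofia -> Berlin. Oscar is in Berlin.
After move 2: Berlin -> Prague. Oscar is in Prague.
After move 3: Prague -> Berlin. Oscar is in Berlin.
After move 4: Berlin -> Prague. Oscar is in Prague.
After move 5: Prague -> Athens. Oscar is in Athens.
After move 6: Athens -> Prague. Oscar is in Prague.
After move 7: Prague -> Athens. Oscar is in Athens.
After move 8: Athens -> Prague. Oscar is in Prague.

Answer: Prague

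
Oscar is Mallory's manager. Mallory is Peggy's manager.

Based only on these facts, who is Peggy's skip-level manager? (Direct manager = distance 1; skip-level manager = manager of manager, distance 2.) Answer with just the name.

Reconstructing the manager chain from the given facts:
  Oscar -> Mallory -> Peggy
(each arrow means 'manager of the next')
Positions in the chain (0 = top):
  position of Oscar: 0
  position of Mallory: 1
  position of Peggy: 2

Peggy is at position 2; the skip-level manager is 2 steps up the chain, i.e. position 0: Oscar.

Answer: Oscar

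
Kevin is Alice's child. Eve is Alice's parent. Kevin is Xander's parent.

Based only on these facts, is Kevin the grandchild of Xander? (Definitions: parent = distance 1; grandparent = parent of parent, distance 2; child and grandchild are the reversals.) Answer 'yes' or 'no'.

Reconstructing the parent chain from the given facts:
  Eve -> Alice -> Kevin -> Xander
(each arrow means 'parent of the next')
Positions in the chain (0 = top):
  position of Eve: 0
  position of Alice: 1
  position of Kevin: 2
  position of Xander: 3

Kevin is at position 2, Xander is at position 3; signed distance (j - i) = 1.
'grandchild' requires j - i = -2. Actual distance is 1, so the relation does NOT hold.

Answer: no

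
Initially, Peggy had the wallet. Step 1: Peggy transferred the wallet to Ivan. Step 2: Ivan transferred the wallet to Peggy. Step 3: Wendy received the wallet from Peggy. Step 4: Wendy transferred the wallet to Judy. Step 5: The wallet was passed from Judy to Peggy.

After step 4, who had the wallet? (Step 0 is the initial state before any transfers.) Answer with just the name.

Answer: Judy

Derivation:
Tracking the wallet holder through step 4:
After step 0 (start): Peggy
After step 1: Ivan
After step 2: Peggy
After step 3: Wendy
After step 4: Judy

At step 4, the holder is Judy.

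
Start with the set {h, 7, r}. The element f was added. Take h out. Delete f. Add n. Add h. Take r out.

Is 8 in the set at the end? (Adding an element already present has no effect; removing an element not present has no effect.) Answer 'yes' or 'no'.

Answer: no

Derivation:
Tracking the set through each operation:
Start: {7, h, r}
Event 1 (add f): added. Set: {7, f, h, r}
Event 2 (remove h): removed. Set: {7, f, r}
Event 3 (remove f): removed. Set: {7, r}
Event 4 (add n): added. Set: {7, n, r}
Event 5 (add h): added. Set: {7, h, n, r}
Event 6 (remove r): removed. Set: {7, h, n}

Final set: {7, h, n} (size 3)
8 is NOT in the final set.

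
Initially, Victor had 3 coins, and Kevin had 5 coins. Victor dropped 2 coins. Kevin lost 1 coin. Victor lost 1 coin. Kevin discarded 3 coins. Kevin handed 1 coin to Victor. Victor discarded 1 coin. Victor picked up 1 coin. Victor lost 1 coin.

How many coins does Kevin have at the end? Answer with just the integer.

Answer: 0

Derivation:
Tracking counts step by step:
Start: Victor=3, Kevin=5
Event 1 (Victor -2): Victor: 3 -> 1. State: Victor=1, Kevin=5
Event 2 (Kevin -1): Kevin: 5 -> 4. State: Victor=1, Kevin=4
Event 3 (Victor -1): Victor: 1 -> 0. State: Victor=0, Kevin=4
Event 4 (Kevin -3): Kevin: 4 -> 1. State: Victor=0, Kevin=1
Event 5 (Kevin -> Victor, 1): Kevin: 1 -> 0, Victor: 0 -> 1. State: Victor=1, Kevin=0
Event 6 (Victor -1): Victor: 1 -> 0. State: Victor=0, Kevin=0
Event 7 (Victor +1): Victor: 0 -> 1. State: Victor=1, Kevin=0
Event 8 (Victor -1): Victor: 1 -> 0. State: Victor=0, Kevin=0

Kevin's final count: 0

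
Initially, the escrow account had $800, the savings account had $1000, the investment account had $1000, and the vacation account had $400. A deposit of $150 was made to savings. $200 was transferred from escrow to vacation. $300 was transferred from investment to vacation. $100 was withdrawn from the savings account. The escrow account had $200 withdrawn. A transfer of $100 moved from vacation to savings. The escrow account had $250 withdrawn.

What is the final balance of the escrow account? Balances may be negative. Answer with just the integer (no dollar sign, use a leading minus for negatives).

Tracking account balances step by step:
Start: escrow=800, savings=1000, investment=1000, vacation=400
Event 1 (deposit 150 to savings): savings: 1000 + 150 = 1150. Balances: escrow=800, savings=1150, investment=1000, vacation=400
Event 2 (transfer 200 escrow -> vacation): escrow: 800 - 200 = 600, vacation: 400 + 200 = 600. Balances: escrow=600, savings=1150, investment=1000, vacation=600
Event 3 (transfer 300 investment -> vacation): investment: 1000 - 300 = 700, vacation: 600 + 300 = 900. Balances: escrow=600, savings=1150, investment=700, vacation=900
Event 4 (withdraw 100 from savings): savings: 1150 - 100 = 1050. Balances: escrow=600, savings=1050, investment=700, vacation=900
Event 5 (withdraw 200 from escrow): escrow: 600 - 200 = 400. Balances: escrow=400, savings=1050, investment=700, vacation=900
Event 6 (transfer 100 vacation -> savings): vacation: 900 - 100 = 800, savings: 1050 + 100 = 1150. Balances: escrow=400, savings=1150, investment=700, vacation=800
Event 7 (withdraw 250 from escrow): escrow: 400 - 250 = 150. Balances: escrow=150, savings=1150, investment=700, vacation=800

Final balance of escrow: 150

Answer: 150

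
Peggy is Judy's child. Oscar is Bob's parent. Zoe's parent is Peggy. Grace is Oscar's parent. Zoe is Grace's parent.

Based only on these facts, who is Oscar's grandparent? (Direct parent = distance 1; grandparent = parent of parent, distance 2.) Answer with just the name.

Answer: Zoe

Derivation:
Reconstructing the parent chain from the given facts:
  Judy -> Peggy -> Zoe -> Grace -> Oscar -> Bob
(each arrow means 'parent of the next')
Positions in the chain (0 = top):
  position of Judy: 0
  position of Peggy: 1
  position of Zoe: 2
  position of Grace: 3
  position of Oscar: 4
  position of Bob: 5

Oscar is at position 4; the grandparent is 2 steps up the chain, i.e. position 2: Zoe.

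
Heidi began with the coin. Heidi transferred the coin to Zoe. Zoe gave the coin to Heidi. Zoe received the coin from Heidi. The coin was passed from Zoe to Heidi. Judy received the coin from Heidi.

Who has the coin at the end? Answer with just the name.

Tracking the coin through each event:
Start: Heidi has the coin.
After event 1: Zoe has the coin.
After event 2: Heidi has the coin.
After event 3: Zoe has the coin.
After event 4: Heidi has the coin.
After event 5: Judy has the coin.

Answer: Judy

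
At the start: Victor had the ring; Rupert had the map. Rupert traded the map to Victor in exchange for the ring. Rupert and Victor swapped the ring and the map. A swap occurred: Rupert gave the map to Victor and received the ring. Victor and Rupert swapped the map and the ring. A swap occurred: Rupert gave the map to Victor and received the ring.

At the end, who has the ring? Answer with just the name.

Answer: Rupert

Derivation:
Tracking all object holders:
Start: ring:Victor, map:Rupert
Event 1 (swap map<->ring: now map:Victor, ring:Rupert). State: ring:Rupert, map:Victor
Event 2 (swap ring<->map: now ring:Victor, map:Rupert). State: ring:Victor, map:Rupert
Event 3 (swap map<->ring: now map:Victor, ring:Rupert). State: ring:Rupert, map:Victor
Event 4 (swap map<->ring: now map:Rupert, ring:Victor). State: ring:Victor, map:Rupert
Event 5 (swap map<->ring: now map:Victor, ring:Rupert). State: ring:Rupert, map:Victor

Final state: ring:Rupert, map:Victor
The ring is held by Rupert.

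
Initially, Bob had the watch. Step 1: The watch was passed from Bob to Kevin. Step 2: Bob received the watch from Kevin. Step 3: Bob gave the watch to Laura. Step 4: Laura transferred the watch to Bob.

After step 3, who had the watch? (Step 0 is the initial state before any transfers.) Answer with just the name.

Answer: Laura

Derivation:
Tracking the watch holder through step 3:
After step 0 (start): Bob
After step 1: Kevin
After step 2: Bob
After step 3: Laura

At step 3, the holder is Laura.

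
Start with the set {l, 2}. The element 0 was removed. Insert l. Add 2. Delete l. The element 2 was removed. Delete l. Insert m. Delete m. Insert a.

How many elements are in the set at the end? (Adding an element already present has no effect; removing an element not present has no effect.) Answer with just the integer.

Tracking the set through each operation:
Start: {2, l}
Event 1 (remove 0): not present, no change. Set: {2, l}
Event 2 (add l): already present, no change. Set: {2, l}
Event 3 (add 2): already present, no change. Set: {2, l}
Event 4 (remove l): removed. Set: {2}
Event 5 (remove 2): removed. Set: {}
Event 6 (remove l): not present, no change. Set: {}
Event 7 (add m): added. Set: {m}
Event 8 (remove m): removed. Set: {}
Event 9 (add a): added. Set: {a}

Final set: {a} (size 1)

Answer: 1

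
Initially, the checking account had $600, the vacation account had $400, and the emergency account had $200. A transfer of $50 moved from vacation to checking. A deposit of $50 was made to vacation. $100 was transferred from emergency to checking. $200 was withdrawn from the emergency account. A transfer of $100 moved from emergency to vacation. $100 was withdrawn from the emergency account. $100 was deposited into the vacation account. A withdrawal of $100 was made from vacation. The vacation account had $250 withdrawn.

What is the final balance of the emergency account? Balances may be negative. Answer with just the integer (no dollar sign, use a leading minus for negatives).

Tracking account balances step by step:
Start: checking=600, vacation=400, emergency=200
Event 1 (transfer 50 vacation -> checking): vacation: 400 - 50 = 350, checking: 600 + 50 = 650. Balances: checking=650, vacation=350, emergency=200
Event 2 (deposit 50 to vacation): vacation: 350 + 50 = 400. Balances: checking=650, vacation=400, emergency=200
Event 3 (transfer 100 emergency -> checking): emergency: 200 - 100 = 100, checking: 650 + 100 = 750. Balances: checking=750, vacation=400, emergency=100
Event 4 (withdraw 200 from emergency): emergency: 100 - 200 = -100. Balances: checking=750, vacation=400, emergency=-100
Event 5 (transfer 100 emergency -> vacation): emergency: -100 - 100 = -200, vacation: 400 + 100 = 500. Balances: checking=750, vacation=500, emergency=-200
Event 6 (withdraw 100 from emergency): emergency: -200 - 100 = -300. Balances: checking=750, vacation=500, emergency=-300
Event 7 (deposit 100 to vacation): vacation: 500 + 100 = 600. Balances: checking=750, vacation=600, emergency=-300
Event 8 (withdraw 100 from vacation): vacation: 600 - 100 = 500. Balances: checking=750, vacation=500, emergency=-300
Event 9 (withdraw 250 from vacation): vacation: 500 - 250 = 250. Balances: checking=750, vacation=250, emergency=-300

Final balance of emergency: -300

Answer: -300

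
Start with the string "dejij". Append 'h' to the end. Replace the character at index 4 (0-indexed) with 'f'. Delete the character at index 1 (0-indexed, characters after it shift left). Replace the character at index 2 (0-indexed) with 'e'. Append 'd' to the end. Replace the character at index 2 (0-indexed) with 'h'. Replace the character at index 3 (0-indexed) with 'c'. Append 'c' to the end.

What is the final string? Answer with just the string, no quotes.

Answer: djhchdc

Derivation:
Applying each edit step by step:
Start: "dejij"
Op 1 (append 'h'): "dejij" -> "dejijh"
Op 2 (replace idx 4: 'j' -> 'f'): "dejijh" -> "dejifh"
Op 3 (delete idx 1 = 'e'): "dejifh" -> "djifh"
Op 4 (replace idx 2: 'i' -> 'e'): "djifh" -> "djefh"
Op 5 (append 'd'): "djefh" -> "djefhd"
Op 6 (replace idx 2: 'e' -> 'h'): "djefhd" -> "djhfhd"
Op 7 (replace idx 3: 'f' -> 'c'): "djhfhd" -> "djhchd"
Op 8 (append 'c'): "djhchd" -> "djhchdc"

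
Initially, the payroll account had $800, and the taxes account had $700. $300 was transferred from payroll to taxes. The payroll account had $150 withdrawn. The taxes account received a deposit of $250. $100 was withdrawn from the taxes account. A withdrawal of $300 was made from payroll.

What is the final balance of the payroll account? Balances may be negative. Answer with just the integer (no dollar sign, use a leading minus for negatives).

Answer: 50

Derivation:
Tracking account balances step by step:
Start: payroll=800, taxes=700
Event 1 (transfer 300 payroll -> taxes): payroll: 800 - 300 = 500, taxes: 700 + 300 = 1000. Balances: payroll=500, taxes=1000
Event 2 (withdraw 150 from payroll): payroll: 500 - 150 = 350. Balances: payroll=350, taxes=1000
Event 3 (deposit 250 to taxes): taxes: 1000 + 250 = 1250. Balances: payroll=350, taxes=1250
Event 4 (withdraw 100 from taxes): taxes: 1250 - 100 = 1150. Balances: payroll=350, taxes=1150
Event 5 (withdraw 300 from payroll): payroll: 350 - 300 = 50. Balances: payroll=50, taxes=1150

Final balance of payroll: 50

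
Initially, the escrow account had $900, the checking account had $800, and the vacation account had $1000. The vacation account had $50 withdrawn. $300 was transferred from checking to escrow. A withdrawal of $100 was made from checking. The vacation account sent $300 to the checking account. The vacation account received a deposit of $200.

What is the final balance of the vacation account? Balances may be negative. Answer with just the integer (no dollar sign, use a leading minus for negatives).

Tracking account balances step by step:
Start: escrow=900, checking=800, vacation=1000
Event 1 (withdraw 50 from vacation): vacation: 1000 - 50 = 950. Balances: escrow=900, checking=800, vacation=950
Event 2 (transfer 300 checking -> escrow): checking: 800 - 300 = 500, escrow: 900 + 300 = 1200. Balances: escrow=1200, checking=500, vacation=950
Event 3 (withdraw 100 from checking): checking: 500 - 100 = 400. Balances: escrow=1200, checking=400, vacation=950
Event 4 (transfer 300 vacation -> checking): vacation: 950 - 300 = 650, checking: 400 + 300 = 700. Balances: escrow=1200, checking=700, vacation=650
Event 5 (deposit 200 to vacation): vacation: 650 + 200 = 850. Balances: escrow=1200, checking=700, vacation=850

Final balance of vacation: 850

Answer: 850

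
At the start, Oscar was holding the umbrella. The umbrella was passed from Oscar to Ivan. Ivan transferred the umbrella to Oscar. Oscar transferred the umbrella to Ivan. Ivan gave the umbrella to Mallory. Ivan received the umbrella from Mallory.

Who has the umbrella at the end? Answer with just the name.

Answer: Ivan

Derivation:
Tracking the umbrella through each event:
Start: Oscar has the umbrella.
After event 1: Ivan has the umbrella.
After event 2: Oscar has the umbrella.
After event 3: Ivan has the umbrella.
After event 4: Mallory has the umbrella.
After event 5: Ivan has the umbrella.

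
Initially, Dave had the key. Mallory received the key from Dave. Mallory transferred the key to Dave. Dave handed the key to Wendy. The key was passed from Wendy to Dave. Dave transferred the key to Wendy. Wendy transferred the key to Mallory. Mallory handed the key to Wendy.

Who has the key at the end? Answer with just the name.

Tracking the key through each event:
Start: Dave has the key.
After event 1: Mallory has the key.
After event 2: Dave has the key.
After event 3: Wendy has the key.
After event 4: Dave has the key.
After event 5: Wendy has the key.
After event 6: Mallory has the key.
After event 7: Wendy has the key.

Answer: Wendy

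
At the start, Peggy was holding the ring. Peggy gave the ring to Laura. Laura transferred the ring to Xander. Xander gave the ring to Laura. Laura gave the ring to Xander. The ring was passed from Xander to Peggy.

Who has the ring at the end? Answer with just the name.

Tracking the ring through each event:
Start: Peggy has the ring.
After event 1: Laura has the ring.
After event 2: Xander has the ring.
After event 3: Laura has the ring.
After event 4: Xander has the ring.
After event 5: Peggy has the ring.

Answer: Peggy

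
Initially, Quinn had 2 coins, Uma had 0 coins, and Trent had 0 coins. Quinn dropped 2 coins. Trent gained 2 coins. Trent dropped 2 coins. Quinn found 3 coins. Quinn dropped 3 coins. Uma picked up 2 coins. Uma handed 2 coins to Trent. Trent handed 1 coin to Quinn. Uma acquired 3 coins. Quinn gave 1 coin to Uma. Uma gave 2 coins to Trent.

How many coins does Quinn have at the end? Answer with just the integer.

Tracking counts step by step:
Start: Quinn=2, Uma=0, Trent=0
Event 1 (Quinn -2): Quinn: 2 -> 0. State: Quinn=0, Uma=0, Trent=0
Event 2 (Trent +2): Trent: 0 -> 2. State: Quinn=0, Uma=0, Trent=2
Event 3 (Trent -2): Trent: 2 -> 0. State: Quinn=0, Uma=0, Trent=0
Event 4 (Quinn +3): Quinn: 0 -> 3. State: Quinn=3, Uma=0, Trent=0
Event 5 (Quinn -3): Quinn: 3 -> 0. State: Quinn=0, Uma=0, Trent=0
Event 6 (Uma +2): Uma: 0 -> 2. State: Quinn=0, Uma=2, Trent=0
Event 7 (Uma -> Trent, 2): Uma: 2 -> 0, Trent: 0 -> 2. State: Quinn=0, Uma=0, Trent=2
Event 8 (Trent -> Quinn, 1): Trent: 2 -> 1, Quinn: 0 -> 1. State: Quinn=1, Uma=0, Trent=1
Event 9 (Uma +3): Uma: 0 -> 3. State: Quinn=1, Uma=3, Trent=1
Event 10 (Quinn -> Uma, 1): Quinn: 1 -> 0, Uma: 3 -> 4. State: Quinn=0, Uma=4, Trent=1
Event 11 (Uma -> Trent, 2): Uma: 4 -> 2, Trent: 1 -> 3. State: Quinn=0, Uma=2, Trent=3

Quinn's final count: 0

Answer: 0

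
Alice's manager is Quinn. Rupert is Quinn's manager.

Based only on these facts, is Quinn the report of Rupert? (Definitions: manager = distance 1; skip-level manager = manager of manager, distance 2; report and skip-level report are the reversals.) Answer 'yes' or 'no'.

Reconstructing the manager chain from the given facts:
  Rupert -> Quinn -> Alice
(each arrow means 'manager of the next')
Positions in the chain (0 = top):
  position of Rupert: 0
  position of Quinn: 1
  position of Alice: 2

Quinn is at position 1, Rupert is at position 0; signed distance (j - i) = -1.
'report' requires j - i = -1. Actual distance is -1, so the relation HOLDS.

Answer: yes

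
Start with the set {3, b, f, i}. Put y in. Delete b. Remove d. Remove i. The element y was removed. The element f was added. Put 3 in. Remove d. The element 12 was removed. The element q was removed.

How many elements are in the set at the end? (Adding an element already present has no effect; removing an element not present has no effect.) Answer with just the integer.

Tracking the set through each operation:
Start: {3, b, f, i}
Event 1 (add y): added. Set: {3, b, f, i, y}
Event 2 (remove b): removed. Set: {3, f, i, y}
Event 3 (remove d): not present, no change. Set: {3, f, i, y}
Event 4 (remove i): removed. Set: {3, f, y}
Event 5 (remove y): removed. Set: {3, f}
Event 6 (add f): already present, no change. Set: {3, f}
Event 7 (add 3): already present, no change. Set: {3, f}
Event 8 (remove d): not present, no change. Set: {3, f}
Event 9 (remove 12): not present, no change. Set: {3, f}
Event 10 (remove q): not present, no change. Set: {3, f}

Final set: {3, f} (size 2)

Answer: 2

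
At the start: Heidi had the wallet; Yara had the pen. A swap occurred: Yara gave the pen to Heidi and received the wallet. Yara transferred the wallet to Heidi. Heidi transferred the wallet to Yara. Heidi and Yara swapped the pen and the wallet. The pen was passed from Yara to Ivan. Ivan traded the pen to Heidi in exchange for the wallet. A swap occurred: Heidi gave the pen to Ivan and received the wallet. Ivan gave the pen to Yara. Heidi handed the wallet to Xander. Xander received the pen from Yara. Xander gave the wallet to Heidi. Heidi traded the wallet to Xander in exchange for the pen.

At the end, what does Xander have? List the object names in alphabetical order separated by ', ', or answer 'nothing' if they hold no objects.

Tracking all object holders:
Start: wallet:Heidi, pen:Yara
Event 1 (swap pen<->wallet: now pen:Heidi, wallet:Yara). State: wallet:Yara, pen:Heidi
Event 2 (give wallet: Yara -> Heidi). State: wallet:Heidi, pen:Heidi
Event 3 (give wallet: Heidi -> Yara). State: wallet:Yara, pen:Heidi
Event 4 (swap pen<->wallet: now pen:Yara, wallet:Heidi). State: wallet:Heidi, pen:Yara
Event 5 (give pen: Yara -> Ivan). State: wallet:Heidi, pen:Ivan
Event 6 (swap pen<->wallet: now pen:Heidi, wallet:Ivan). State: wallet:Ivan, pen:Heidi
Event 7 (swap pen<->wallet: now pen:Ivan, wallet:Heidi). State: wallet:Heidi, pen:Ivan
Event 8 (give pen: Ivan -> Yara). State: wallet:Heidi, pen:Yara
Event 9 (give wallet: Heidi -> Xander). State: wallet:Xander, pen:Yara
Event 10 (give pen: Yara -> Xander). State: wallet:Xander, pen:Xander
Event 11 (give wallet: Xander -> Heidi). State: wallet:Heidi, pen:Xander
Event 12 (swap wallet<->pen: now wallet:Xander, pen:Heidi). State: wallet:Xander, pen:Heidi

Final state: wallet:Xander, pen:Heidi
Xander holds: wallet.

Answer: wallet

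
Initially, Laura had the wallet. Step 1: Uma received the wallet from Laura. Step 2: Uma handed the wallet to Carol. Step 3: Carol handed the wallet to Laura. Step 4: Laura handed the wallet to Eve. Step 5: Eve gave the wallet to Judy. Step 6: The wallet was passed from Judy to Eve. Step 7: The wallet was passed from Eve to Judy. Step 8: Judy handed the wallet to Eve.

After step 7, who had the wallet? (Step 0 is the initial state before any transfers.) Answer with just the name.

Tracking the wallet holder through step 7:
After step 0 (start): Laura
After step 1: Uma
After step 2: Carol
After step 3: Laura
After step 4: Eve
After step 5: Judy
After step 6: Eve
After step 7: Judy

At step 7, the holder is Judy.

Answer: Judy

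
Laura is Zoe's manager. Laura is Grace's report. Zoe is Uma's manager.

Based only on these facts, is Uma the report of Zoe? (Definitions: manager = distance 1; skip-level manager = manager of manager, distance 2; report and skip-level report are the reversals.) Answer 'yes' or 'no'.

Reconstructing the manager chain from the given facts:
  Grace -> Laura -> Zoe -> Uma
(each arrow means 'manager of the next')
Positions in the chain (0 = top):
  position of Grace: 0
  position of Laura: 1
  position of Zoe: 2
  position of Uma: 3

Uma is at position 3, Zoe is at position 2; signed distance (j - i) = -1.
'report' requires j - i = -1. Actual distance is -1, so the relation HOLDS.

Answer: yes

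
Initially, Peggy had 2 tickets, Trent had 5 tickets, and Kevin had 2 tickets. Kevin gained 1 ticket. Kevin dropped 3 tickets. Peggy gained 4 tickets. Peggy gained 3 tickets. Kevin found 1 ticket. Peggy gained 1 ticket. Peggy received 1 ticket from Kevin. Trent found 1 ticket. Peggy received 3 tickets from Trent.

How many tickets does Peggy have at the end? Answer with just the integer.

Tracking counts step by step:
Start: Peggy=2, Trent=5, Kevin=2
Event 1 (Kevin +1): Kevin: 2 -> 3. State: Peggy=2, Trent=5, Kevin=3
Event 2 (Kevin -3): Kevin: 3 -> 0. State: Peggy=2, Trent=5, Kevin=0
Event 3 (Peggy +4): Peggy: 2 -> 6. State: Peggy=6, Trent=5, Kevin=0
Event 4 (Peggy +3): Peggy: 6 -> 9. State: Peggy=9, Trent=5, Kevin=0
Event 5 (Kevin +1): Kevin: 0 -> 1. State: Peggy=9, Trent=5, Kevin=1
Event 6 (Peggy +1): Peggy: 9 -> 10. State: Peggy=10, Trent=5, Kevin=1
Event 7 (Kevin -> Peggy, 1): Kevin: 1 -> 0, Peggy: 10 -> 11. State: Peggy=11, Trent=5, Kevin=0
Event 8 (Trent +1): Trent: 5 -> 6. State: Peggy=11, Trent=6, Kevin=0
Event 9 (Trent -> Peggy, 3): Trent: 6 -> 3, Peggy: 11 -> 14. State: Peggy=14, Trent=3, Kevin=0

Peggy's final count: 14

Answer: 14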